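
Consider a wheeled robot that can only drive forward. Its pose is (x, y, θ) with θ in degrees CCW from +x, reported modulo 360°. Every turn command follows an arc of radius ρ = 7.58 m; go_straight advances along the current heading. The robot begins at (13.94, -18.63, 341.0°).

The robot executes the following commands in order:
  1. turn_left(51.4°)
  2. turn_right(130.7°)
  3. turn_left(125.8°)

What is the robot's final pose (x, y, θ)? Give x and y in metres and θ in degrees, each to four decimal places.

(43.0322, -33.1750, 27.5000°)

set_pose: (x, y, θ) = (13.9400, -18.6300, 341.0000°), ρ = 7.58
turn_left(51.4°): centre at ρ to the left, rotate +51.4° → (20.4694, -17.8630, 392.4000° ≡ 32.4000°)
turn_right(130.7°): centre at ρ to the right, rotate −130.7° → (32.0315, -25.3572, -98.3000° ≡ 261.7000°)
turn_left(125.8°): centre at ρ to the left, rotate +125.8° → (43.0322, -33.1750, 387.5000° ≡ 27.5000°)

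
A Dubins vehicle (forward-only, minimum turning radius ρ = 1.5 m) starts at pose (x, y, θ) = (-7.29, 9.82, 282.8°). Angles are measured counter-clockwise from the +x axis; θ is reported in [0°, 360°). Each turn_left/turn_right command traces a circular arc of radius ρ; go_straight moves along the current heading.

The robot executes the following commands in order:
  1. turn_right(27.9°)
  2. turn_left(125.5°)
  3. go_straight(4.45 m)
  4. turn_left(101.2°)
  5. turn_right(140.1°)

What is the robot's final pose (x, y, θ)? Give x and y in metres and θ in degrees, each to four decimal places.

(1.3457, 13.2518, 341.5000°)

set_pose: (x, y, θ) = (-7.2900, 9.8200, 282.8000°), ρ = 1.5
turn_right(27.9°): centre at ρ to the right, rotate −27.9° → (-7.3045, 9.0969, 254.9000°)
turn_left(125.5°): centre at ρ to the left, rotate +125.5° → (-5.3334, 7.3002, 380.4000° ≡ 20.4000°)
go_straight(4.45): x += 4.45·cos θ, y += 4.45·sin θ → (-1.1625, 8.8514, 20.4000°)
turn_left(101.2°): centre at ρ to the left, rotate +101.2° → (-0.4078, 11.0433, 121.6000°)
turn_right(140.1°): centre at ρ to the right, rotate −140.1° → (1.3457, 13.2518, -18.5000° ≡ 341.5000°)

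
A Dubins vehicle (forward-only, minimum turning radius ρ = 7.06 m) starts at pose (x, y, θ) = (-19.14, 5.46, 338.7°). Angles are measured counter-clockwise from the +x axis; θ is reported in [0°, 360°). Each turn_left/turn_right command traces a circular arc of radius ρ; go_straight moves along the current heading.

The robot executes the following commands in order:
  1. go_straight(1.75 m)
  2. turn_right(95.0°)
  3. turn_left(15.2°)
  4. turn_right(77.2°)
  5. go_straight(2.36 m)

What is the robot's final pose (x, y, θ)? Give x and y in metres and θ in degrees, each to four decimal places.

(-23.4211, -12.4181, 181.7000°)

set_pose: (x, y, θ) = (-19.1400, 5.4600, 338.7000°), ρ = 7.06
go_straight(1.75): x += 1.75·cos θ, y += 1.75·sin θ → (-17.5095, 4.8243, 338.7000°)
turn_right(95.0°): centre at ρ to the right, rotate −95.0° → (-13.7449, -4.8815, 243.7000°)
turn_left(15.2°): centre at ρ to the left, rotate +15.2° → (-14.3436, -6.6504, 258.9000°)
turn_right(77.2°): centre at ρ to the right, rotate −77.2° → (-21.0621, -12.3481, 181.7000°)
go_straight(2.36): x += 2.36·cos θ, y += 2.36·sin θ → (-23.4211, -12.4181, 181.7000°)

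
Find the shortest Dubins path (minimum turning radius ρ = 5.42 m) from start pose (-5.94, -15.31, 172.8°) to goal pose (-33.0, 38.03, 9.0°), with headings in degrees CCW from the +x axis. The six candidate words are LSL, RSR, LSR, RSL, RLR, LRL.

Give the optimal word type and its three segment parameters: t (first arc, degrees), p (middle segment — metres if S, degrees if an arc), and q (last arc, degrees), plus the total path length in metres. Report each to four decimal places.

Let ψ = atan2(Δy, Δx) = atan2(53.34, -27.06) = 116.8992° be the start→goal bearing.
Normalize: d = |goal − start| / ρ = 59.811363/5.42 = 11.035307, α = (θ_start − ψ) mod 360° = 55.9008° = 0.975653 rad, β = (θ_goal − ψ) mod 360° = 252.1008° = 4.399989 rad.
Common terms: sin α = 0.828068, cos α = 0.560628, sin β = -0.951599, cos β = -0.307343, cos(α−β) = -0.960294, d² = 121.777999. Work in radians in the unit-radius frame; every candidate has L = ρ·(t + p + q).
LSL: p² = 2 + d² − 2cos(α−β) + 2d(sin α − sin β) = 164.976923; p = √p² = 12.844334; φ = atan2(cos β − cos α, d + sin α − sin β) = -0.067628 rad; t = (φ − α) mod 2π = 5.239905 rad, q = (β − φ) mod 2π = 4.467617 rad → L = 5.42·(5.239905 + 12.844334 + 4.467617) = 5.42·22.551856 = 122.231057 m
RSR: p² = 2 + d² − 2cos(α−β) + 2d(sin β − sin α) = 86.420249; p = √p² = 9.296249; φ = atan2(cos α − cos β, d − sin α + sin β) = 0.093504 rad; t = (α − φ) mod 2π = 0.882149 rad, q = (φ − β) mod 2π = 1.976701 rad → L = 5.42·(0.882149 + 9.296249 + 1.976701) = 5.42·12.155099 = 65.880634 m
LSR: p² = d² − 2 + 2cos(α−β) + 2d(sin α + sin β) = 115.131016; p = √p² = 10.729912; φ = atan2(−cos α − cos β, d + sin α + sin β) − atan2(−2, p) = 0.161072 rad; t = (φ − α) mod 2π = 5.468605 rad, q = (φ − β) mod 2π = 2.044269 rad → L = 5.42·(5.468605 + 10.729912 + 2.044269) = 5.42·18.242786 = 98.875898 m
RSL: p² = d² − 2 + 2cos(α−β) − 2d(sin α + sin β) = 120.583807; p = √p² = 10.981066; φ = atan2(cos α + cos β, d − sin α − sin β) − atan2(2, p) = -0.157463 rad; t = (α − φ) mod 2π = 1.133116 rad, q = (β − φ) mod 2π = 4.557452 rad → L = 5.42·(1.133116 + 10.981066 + 4.557452) = 5.42·16.671633 = 90.360251 m
RLR: c = (6 − d² + 2cos(α−β) + 2d(sin α − sin β))/8 = -9.802531, |c| > 1 → infeasible
LRL: c = (6 − d² + 2cos(α−β) − 2d(sin α − sin β))/8 = -19.622115, |c| > 1 → infeasible
Shortest: RSR with L = 65.880634 m ≈ 65.8806 m
Convert RSR to answer units (arcs ×180/π): t = 0.882149·180/π = 50.5434°, p = ρ·p = 5.42·9.296249 = 50.3857 m, q = 1.976701·180/π = 113.2566°, L = 65.8806 m.

RSR: t = 50.5434°, p = 50.3857 m, q = 113.2566°, L = 65.8806 m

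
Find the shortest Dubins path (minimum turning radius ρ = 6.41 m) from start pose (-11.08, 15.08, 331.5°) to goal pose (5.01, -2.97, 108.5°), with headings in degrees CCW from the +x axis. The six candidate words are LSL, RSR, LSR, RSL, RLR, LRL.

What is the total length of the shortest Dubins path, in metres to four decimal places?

43.5405 m

Let ψ = atan2(Δy, Δx) = atan2(-18.05, 16.09) = -48.2858° be the start→goal bearing.
Normalize: d = |goal − start| / ρ = 24.180376/6.41 = 3.772290, α = (θ_start − ψ) mod 360° = 19.7858° = 0.345327 rad, β = (θ_goal − ψ) mod 360° = 156.7858° = 2.736428 rad.
Common terms: sin α = 0.338504, cos α = 0.940965, sin β = 0.394170, cos β = -0.919038, cos(α−β) = -0.731354, d² = 14.230169. Work in radians in the unit-radius frame; every candidate has L = ρ·(t + p + q).
LSL: p² = 2 + d² − 2cos(α−β) + 2d(sin α − sin β) = 17.272903; p = √p² = 4.156068; φ = atan2(cos β − cos α, d + sin α − sin β) = -0.464011 rad; t = (φ − α) mod 2π = 5.473847 rad, q = (β − φ) mod 2π = 3.200439 rad → L = 6.41·(5.473847 + 4.156068 + 3.200439) = 6.41·12.830355 = 82.242573 m
RSR: p² = 2 + d² − 2cos(α−β) + 2d(sin β − sin α) = 18.112849; p = √p² = 4.255919; φ = atan2(cos α − cos β, d − sin α + sin β) = 0.452304 rad; t = (α − φ) mod 2π = 6.176208 rad, q = (φ − β) mod 2π = 3.999061 rad → L = 6.41·(6.176208 + 4.255919 + 3.999061) = 6.41·14.431189 = 92.503921 m
LSR: p² = d² − 2 + 2cos(α−β) + 2d(sin α + sin β) = 16.295182; p = √p² = 4.036729; φ = atan2(−cos α − cos β, d + sin α + sin β) − atan2(−2, p) = 0.455134 rad; t = (φ − α) mod 2π = 0.109807 rad, q = (φ − β) mod 2π = 4.001891 rad → L = 6.41·(0.109807 + 4.036729 + 4.001891) = 6.41·8.148428 = 52.231421 m
RSL: p² = d² − 2 + 2cos(α−β) − 2d(sin α + sin β) = 5.239741; p = √p² = 2.289048; φ = atan2(cos α + cos β, d − sin α − sin β) − atan2(2, p) = -0.710894 rad; t = (α − φ) mod 2π = 1.056221 rad, q = (β − φ) mod 2π = 3.447322 rad → L = 6.41·(1.056221 + 2.289048 + 3.447322) = 6.41·6.792591 = 43.540511 m
RLR: c = (6 − d² + 2cos(α−β) + 2d(sin α − sin β))/8 = -1.264106, |c| > 1 → infeasible
LRL: c = (6 − d² + 2cos(α−β) − 2d(sin α − sin β))/8 = -1.159113, |c| > 1 → infeasible
Shortest: RSL with L = 43.540511 m ≈ 43.5405 m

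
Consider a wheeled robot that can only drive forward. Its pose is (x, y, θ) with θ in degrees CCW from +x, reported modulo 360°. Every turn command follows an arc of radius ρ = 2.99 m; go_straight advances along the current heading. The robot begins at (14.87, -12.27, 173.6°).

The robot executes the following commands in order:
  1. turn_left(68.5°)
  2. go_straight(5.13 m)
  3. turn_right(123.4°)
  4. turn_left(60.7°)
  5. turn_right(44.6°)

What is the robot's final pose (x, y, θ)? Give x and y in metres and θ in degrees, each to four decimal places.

set_pose: (x, y, θ) = (14.8700, -12.2700, 173.6000°), ρ = 2.99
turn_left(68.5°): centre at ρ to the left, rotate +68.5° → (11.8942, -13.8423, 242.1000°)
go_straight(5.13): x += 5.13·cos θ, y += 5.13·sin θ → (9.4938, -18.3760, 242.1000°)
turn_right(123.4°): centre at ρ to the right, rotate −123.4° → (4.2286, -18.4127, 118.7000°)
turn_left(60.7°): centre at ρ to the left, rotate +60.7° → (1.6373, -16.8588, 179.4000°)
turn_right(44.6°): centre at ρ to the right, rotate −44.6° → (-0.4530, -15.9758, 134.8000°)

(-0.4530, -15.9758, 134.8000°)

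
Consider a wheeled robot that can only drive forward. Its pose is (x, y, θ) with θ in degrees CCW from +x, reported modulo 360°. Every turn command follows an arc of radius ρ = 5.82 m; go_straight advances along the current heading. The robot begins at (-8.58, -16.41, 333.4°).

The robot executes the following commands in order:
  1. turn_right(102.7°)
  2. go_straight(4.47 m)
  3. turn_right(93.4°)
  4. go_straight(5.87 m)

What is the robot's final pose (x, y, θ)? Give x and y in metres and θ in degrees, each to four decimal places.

(-22.2780, -25.3694, 137.3000°)

set_pose: (x, y, θ) = (-8.5800, -16.4100, 333.4000°), ρ = 5.82
turn_right(102.7°): centre at ρ to the right, rotate −102.7° → (-6.6822, -25.3003, 230.7000°)
go_straight(4.47): x += 4.47·cos θ, y += 4.47·sin θ → (-9.5134, -28.7593, 230.7000°)
turn_right(93.4°): centre at ρ to the right, rotate −93.4° → (-17.9641, -29.3502, 137.3000°)
go_straight(5.87): x += 5.87·cos θ, y += 5.87·sin θ → (-22.2780, -25.3694, 137.3000°)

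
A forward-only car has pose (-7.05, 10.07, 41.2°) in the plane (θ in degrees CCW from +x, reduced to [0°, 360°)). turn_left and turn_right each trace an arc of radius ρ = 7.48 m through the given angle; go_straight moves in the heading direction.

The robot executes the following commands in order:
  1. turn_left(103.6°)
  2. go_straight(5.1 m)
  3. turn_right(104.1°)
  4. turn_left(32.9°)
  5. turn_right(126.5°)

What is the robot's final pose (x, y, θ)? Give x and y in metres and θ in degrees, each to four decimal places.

set_pose: (x, y, θ) = (-7.0500, 10.0700, 41.2000°), ρ = 7.48
turn_left(103.6°): centre at ρ to the left, rotate +103.6° → (-7.6653, 21.8103, 144.8000°)
go_straight(5.1): x += 5.1·cos θ, y += 5.1·sin θ → (-11.8327, 24.7501, 144.8000°)
turn_right(104.1°): centre at ρ to the right, rotate −104.1° → (-12.3987, 36.5332, 40.7000°)
turn_left(32.9°): centre at ρ to the left, rotate +32.9° → (-10.1007, 40.0921, 73.6000°)
turn_right(126.5°): centre at ρ to the right, rotate −126.5° → (3.0409, 42.4922, -52.9000° ≡ 307.1000°)

(3.0409, 42.4922, 307.1000°)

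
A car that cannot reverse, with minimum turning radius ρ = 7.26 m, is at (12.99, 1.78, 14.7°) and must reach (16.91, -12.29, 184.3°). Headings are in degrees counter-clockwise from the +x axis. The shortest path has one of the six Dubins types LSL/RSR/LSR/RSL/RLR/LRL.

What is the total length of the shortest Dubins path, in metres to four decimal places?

25.6711 m

Let ψ = atan2(Δy, Δx) = atan2(-14.07, 3.92) = -74.4318° be the start→goal bearing.
Normalize: d = |goal − start| / ρ = 14.605865/7.26 = 2.011827, α = (θ_start − ψ) mod 360° = 89.1318° = 1.555643 rad, β = (θ_goal − ψ) mod 360° = 258.7318° = 4.515722 rad.
Common terms: sin α = 0.999885, cos α = 0.015152, sin β = -0.980723, cos β = -0.195402, cos(α−β) = -0.983571, d² = 4.047449. Work in radians in the unit-radius frame; every candidate has L = ρ·(t + p + q).
LSL: p² = 2 + d² − 2cos(α−β) + 2d(sin α − sin β) = 15.983875; p = √p² = 3.997984; φ = atan2(cos β − cos α, d + sin α − sin β) = -0.052690 rad; t = (φ − α) mod 2π = 4.674853 rad, q = (β − φ) mod 2π = 4.568411 rad → L = 7.26·(4.674853 + 3.997984 + 4.568411) = 7.26·13.241248 = 96.131458 m
RSR: p² = 2 + d² − 2cos(α−β) + 2d(sin β − sin α) = 0.045308; p = √p² = 0.212856; φ = atan2(cos α − cos β, d − sin α + sin β) = 1.423600 rad; t = (α − φ) mod 2π = 0.132044 rad, q = (φ − β) mod 2π = 3.191063 rad → L = 7.26·(0.132044 + 0.212856 + 3.191063) = 7.26·3.535963 = 25.671093 m
LSR: p² = d² − 2 + 2cos(α−β) + 2d(sin α + sin β) = 0.157407; p = √p² = 0.396745; φ = atan2(−cos α − cos β, d + sin α + sin β) − atan2(−2, p) = 1.463484 rad; t = (φ − α) mod 2π = 6.191026 rad, q = (φ − β) mod 2π = 3.230947 rad → L = 7.26·(6.191026 + 0.396745 + 3.230947) = 7.26·9.818718 = 71.283896 m
RSL: p² = d² − 2 + 2cos(α−β) − 2d(sin α + sin β) = 0.003205; p = √p² = 0.056609; φ = atan2(cos α + cos β, d − sin α − sin β) − atan2(2, p) = -1.632711 rad; t = (α − φ) mod 2π = 3.188354 rad, q = (β − φ) mod 2π = 6.148432 rad → L = 7.26·(3.188354 + 0.056609 + 6.148432) = 7.26·9.393395 = 68.196045 m
RLR: c = (6 − d² + 2cos(α−β) + 2d(sin α − sin β))/8 = 0.994337; p = 2π − arccos c = 6.176707 rad; φ = atan2(cos α − cos β, d − sin α + sin β) = 1.423600 rad; t = (α − φ + p/2) mod 2π = 3.220397 rad, q = (α − β − t + p) mod 2π = 6.279417 rad → L = 7.26·(3.220397 + 6.176707 + 6.279417) = 7.26·15.676521 = 113.811540 m
LRL: c = (6 − d² + 2cos(α−β) − 2d(sin α − sin β))/8 = -0.997984; p = 2π − arccos c = 3.205095 rad; φ = atan2(cos β − cos α, d + sin α − sin β) = -0.052690 rad; t = (φ − α + p/2) mod 2π = 6.277400 rad, q = (β − α − t + p) mod 2π = 6.170959 rad → L = 7.26·(6.277400 + 3.205095 + 6.170959) = 7.26·15.653454 = 113.644074 m
Shortest: RSR with L = 25.671093 m ≈ 25.6711 m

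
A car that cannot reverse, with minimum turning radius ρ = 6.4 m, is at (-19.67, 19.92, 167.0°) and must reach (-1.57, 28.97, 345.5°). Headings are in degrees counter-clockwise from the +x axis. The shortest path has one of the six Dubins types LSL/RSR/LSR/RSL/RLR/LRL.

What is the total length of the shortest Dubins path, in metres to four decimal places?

35.7068 m

Let ψ = atan2(Δy, Δx) = atan2(9.05, 18.10) = 26.5651° be the start→goal bearing.
Normalize: d = |goal − start| / ρ = 20.236415/6.4 = 3.161940, α = (θ_start − ψ) mod 360° = 140.4349° = 2.451052 rad, β = (θ_goal − ψ) mod 360° = 318.9349° = 5.566465 rad.
Common terms: sin α = 0.636954, cos α = -0.770902, sin β = -0.656915, cos β = 0.753964, cos(α−β) = -0.999657, d² = 9.997864. Work in radians in the unit-radius frame; every candidate has L = ρ·(t + p + q).
LSL: p² = 2 + d² − 2cos(α−β) + 2d(sin α − sin β) = 22.179453; p = √p² = 4.709507; φ = atan2(cos β − cos α, d + sin α − sin β) = 0.329727 rad; t = (φ − α) mod 2π = 4.161860 rad, q = (β − φ) mod 2π = 5.236738 rad → L = 6.4·(4.161860 + 4.709507 + 5.236738) = 6.4·14.108105 = 90.291870 m
RSR: p² = 2 + d² − 2cos(α−β) + 2d(sin β − sin α) = 5.814904; p = √p² = 2.411411; φ = atan2(cos α − cos β, d − sin α + sin β) = -0.684588 rad; t = (α − φ) mod 2π = 3.135641 rad, q = (φ − β) mod 2π = 0.032132 rad → L = 6.4·(3.135641 + 2.411411 + 0.032132) = 6.4·5.579184 = 35.706777 m
LSR: p² = d² − 2 + 2cos(α−β) + 2d(sin α + sin β) = 5.872314; p = √p² = 2.423286; φ = atan2(−cos α − cos β, d + sin α + sin β) − atan2(−2, p) = 0.695385 rad; t = (φ − α) mod 2π = 4.527518 rad, q = (φ − β) mod 2π = 1.412105 rad → L = 6.4·(4.527518 + 2.423286 + 1.412105) = 6.4·8.362908 = 53.522613 m
RSL: p² = d² − 2 + 2cos(α−β) − 2d(sin α + sin β) = 6.124784; p = √p² = 2.474830; φ = atan2(cos α + cos β, d − sin α − sin β) − atan2(2, p) = -0.685006 rad; t = (α − φ) mod 2π = 3.136058 rad, q = (β − φ) mod 2π = 6.251470 rad → L = 6.4·(3.136058 + 2.474830 + 6.251470) = 6.4·11.862358 = 75.919093 m
RLR: c = (6 − d² + 2cos(α−β) + 2d(sin α − sin β))/8 = 0.273137; p = 2π − arccos c = 4.989041 rad; φ = atan2(cos α − cos β, d − sin α + sin β) = -0.684588 rad; t = (α − φ + p/2) mod 2π = 5.630161 rad, q = (α − β − t + p) mod 2π = 2.526653 rad → L = 6.4·(5.630161 + 4.989041 + 2.526653) = 6.4·13.145856 = 84.133476 m
LRL: c = (6 − d² + 2cos(α−β) − 2d(sin α − sin β))/8 = -1.772432, |c| > 1 → infeasible
Shortest: RSR with L = 35.706777 m ≈ 35.7068 m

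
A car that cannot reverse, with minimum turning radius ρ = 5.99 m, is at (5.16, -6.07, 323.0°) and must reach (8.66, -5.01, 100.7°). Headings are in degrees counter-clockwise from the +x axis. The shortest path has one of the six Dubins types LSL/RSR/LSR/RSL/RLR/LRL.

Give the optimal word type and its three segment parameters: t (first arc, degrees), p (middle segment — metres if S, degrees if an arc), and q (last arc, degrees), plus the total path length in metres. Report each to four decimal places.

LRL: t = 57.1686°, p = 322.5133°, q = 43.0447°, L = 44.1941 m

Let ψ = atan2(Δy, Δx) = atan2(1.06, 3.50) = 16.8493° be the start→goal bearing.
Normalize: d = |goal − start| / ρ = 3.656993/5.99 = 0.610516, α = (θ_start − ψ) mod 360° = 306.1507° = 5.343338 rad, β = (θ_goal − ψ) mod 360° = 83.8507° = 1.463471 rad.
Common terms: sin α = -0.807468, cos α = 0.589911, sin β = 0.994246, cos β = 0.107120, cos(α−β) = -0.739631, d² = 0.372730. Work in radians in the unit-radius frame; every candidate has L = ρ·(t + p + q).
LSL: p² = 2 + d² − 2cos(α−β) + 2d(sin α − sin β) = 1.652040; p = √p² = 1.285317; φ = atan2(cos β − cos α, d + sin α − sin β) = -2.756527 rad; t = (φ − α) mod 2π = 4.466506 rad, q = (β − φ) mod 2π = 4.219997 rad → L = 5.99·(4.466506 + 1.285317 + 4.219997) = 5.99·9.971821 = 59.731206 m
RSR: p² = 2 + d² − 2cos(α−β) + 2d(sin β − sin α) = 6.051945; p = √p² = 2.460070; φ = atan2(cos α − cos β, d − sin α + sin β) = 0.197533 rad; t = (α − φ) mod 2π = 5.145804 rad, q = (φ − β) mod 2π = 5.017248 rad → L = 5.99·(5.145804 + 2.460070 + 5.017248) = 5.99·12.623122 = 75.612503 m
LSR: p² = d² − 2 + 2cos(α−β) + 2d(sin α + sin β) = -2.878470 < 0 → infeasible
RSL: p² = d² − 2 + 2cos(α−β) − 2d(sin α + sin β) = -3.334594 < 0 → infeasible
RLR: c = (6 − d² + 2cos(α−β) + 2d(sin α − sin β))/8 = 0.243507; p = 2π − arccos c = 4.958369 rad; φ = atan2(cos α − cos β, d − sin α + sin β) = 0.197533 rad; t = (α − φ + p/2) mod 2π = 1.341804 rad, q = (α − β − t + p) mod 2π = 1.213247 rad → L = 5.99·(1.341804 + 4.958369 + 1.213247) = 5.99·7.513419 = 45.005383 m
LRL: c = (6 − d² + 2cos(α−β) − 2d(sin α − sin β))/8 = 0.793495; p = 2π − arccos c = 5.628920 rad; φ = atan2(cos β − cos α, d + sin α − sin β) = -2.756527 rad; t = (φ − α + p/2) mod 2π = 0.997781 rad, q = (β − α − t + p) mod 2π = 0.751272 rad → L = 5.99·(0.997781 + 5.628920 + 0.751272) = 5.99·7.377972 = 44.194054 m
Shortest: LRL with L = 44.194054 m ≈ 44.1941 m
Convert LRL to answer units (arcs ×180/π): t = 0.997781·180/π = 57.1686°, p = 5.628920·180/π = 322.5133°, q = 0.751272·180/π = 43.0447°, L = 44.1941 m.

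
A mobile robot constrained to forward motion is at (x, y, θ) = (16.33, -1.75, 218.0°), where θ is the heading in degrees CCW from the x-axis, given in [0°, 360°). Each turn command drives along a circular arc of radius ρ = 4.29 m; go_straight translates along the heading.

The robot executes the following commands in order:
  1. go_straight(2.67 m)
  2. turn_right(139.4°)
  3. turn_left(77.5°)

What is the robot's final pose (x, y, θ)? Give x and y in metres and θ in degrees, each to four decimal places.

set_pose: (x, y, θ) = (16.3300, -1.7500, 218.0000°), ρ = 4.29
go_straight(2.67): x += 2.67·cos θ, y += 2.67·sin θ → (14.2260, -3.3938, 218.0000°)
turn_right(139.4°): centre at ρ to the right, rotate −139.4° → (7.3795, 0.8347, 78.6000°)
turn_left(77.5°): centre at ρ to the left, rotate +77.5° → (4.9122, 5.6048, 156.1000°)

(4.9122, 5.6048, 156.1000°)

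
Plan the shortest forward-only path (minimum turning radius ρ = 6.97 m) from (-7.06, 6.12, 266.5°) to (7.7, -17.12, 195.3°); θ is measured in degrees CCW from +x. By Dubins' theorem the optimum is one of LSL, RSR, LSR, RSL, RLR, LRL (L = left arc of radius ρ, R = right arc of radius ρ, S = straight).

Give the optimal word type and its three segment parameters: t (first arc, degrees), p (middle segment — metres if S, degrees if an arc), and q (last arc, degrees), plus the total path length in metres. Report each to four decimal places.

Let ψ = atan2(Δy, Δx) = atan2(-23.24, 14.76) = -57.5799° be the start→goal bearing.
Normalize: d = |goal − start| / ρ = 27.530986/6.97 = 3.949926, α = (θ_start − ψ) mod 360° = 324.0799° = 5.656261 rad, β = (θ_goal − ψ) mod 360° = 252.8799° = 4.413587 rad.
Common terms: sin α = -0.586657, cos α = 0.809836, sin β = -0.955690, cos β = -0.294376, cos(α−β) = 0.322266, d² = 15.601918. Work in radians in the unit-radius frame; every candidate has L = ρ·(t + p + q).
LSL: p² = 2 + d² − 2cos(α−β) + 2d(sin α − sin β) = 19.872693; p = √p² = 4.457880; φ = atan2(cos β − cos α, d + sin α − sin β) = -0.250304 rad; t = (φ − α) mod 2π = 0.376620 rad, q = (β − φ) mod 2π = 4.663891 rad → L = 6.97·(0.376620 + 4.457880 + 4.663891) = 6.97·9.498391 = 66.203783 m
RSR: p² = 2 + d² − 2cos(α−β) + 2d(sin β − sin α) = 14.042080; p = √p² = 3.747276; φ = atan2(cos α − cos β, d − sin α + sin β) = 0.299111 rad; t = (α − φ) mod 2π = 5.357150 rad, q = (φ − β) mod 2π = 2.168709 rad → L = 6.97·(5.357150 + 3.747276 + 2.168709) = 6.97·11.273136 = 78.573758 m
LSR: p² = d² − 2 + 2cos(α−β) + 2d(sin α + sin β) = 2.062140; p = √p² = 1.436015; φ = atan2(−cos α − cos β, d + sin α + sin β) − atan2(−2, p) = 0.737172 rad; t = (φ − α) mod 2π = 1.364096 rad, q = (φ − β) mod 2π = 2.606771 rad → L = 6.97·(1.364096 + 1.436015 + 2.606771) = 6.97·5.406882 = 37.685970 m
RSL: p² = d² − 2 + 2cos(α−β) − 2d(sin α + sin β) = 26.430758; p = √p² = 5.141085; φ = atan2(cos α + cos β, d − sin α − sin β) − atan2(2, p) = -0.277430 rad; t = (α − φ) mod 2π = 5.933691 rad, q = (β − φ) mod 2π = 4.691017 rad → L = 6.97·(5.933691 + 5.141085 + 4.691017) = 6.97·15.765793 = 109.887577 m
RLR: c = (6 − d² + 2cos(α−β) + 2d(sin α − sin β))/8 = -0.755260; p = 2π − arccos c = 3.856338 rad; φ = atan2(cos α − cos β, d − sin α + sin β) = 0.299111 rad; t = (α − φ + p/2) mod 2π = 1.002134 rad, q = (α − β − t + p) mod 2π = 4.096878 rad → L = 6.97·(1.002134 + 3.856338 + 4.096878) = 6.97·8.955351 = 62.418797 m
LRL: c = (6 − d² + 2cos(α−β) − 2d(sin α − sin β))/8 = -1.484087, |c| > 1 → infeasible
Shortest: LSR with L = 37.685970 m ≈ 37.6860 m
Convert LSR to answer units (arcs ×180/π): t = 1.364096·180/π = 78.1570°, p = ρ·p = 6.97·1.436015 = 10.0090 m, q = 2.606771·180/π = 149.3570°, L = 37.6860 m.

LSR: t = 78.1570°, p = 10.0090 m, q = 149.3570°, L = 37.6860 m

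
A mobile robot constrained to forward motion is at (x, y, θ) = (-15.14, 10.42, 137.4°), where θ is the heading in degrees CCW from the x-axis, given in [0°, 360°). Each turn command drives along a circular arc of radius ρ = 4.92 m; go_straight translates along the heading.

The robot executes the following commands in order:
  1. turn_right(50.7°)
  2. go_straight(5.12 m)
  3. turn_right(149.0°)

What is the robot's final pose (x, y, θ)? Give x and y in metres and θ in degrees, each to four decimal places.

(-7.1589, 21.4401, 297.7000°)

set_pose: (x, y, θ) = (-15.1400, 10.4200, 137.4000°), ρ = 4.92
turn_right(50.7°): centre at ρ to the right, rotate −50.7° → (-16.7216, 14.3248, 86.7000°)
go_straight(5.12): x += 5.12·cos θ, y += 5.12·sin θ → (-16.4269, 19.4363, 86.7000°)
turn_right(149.0°): centre at ρ to the right, rotate −149.0° → (-7.1589, 21.4401, -62.3000° ≡ 297.7000°)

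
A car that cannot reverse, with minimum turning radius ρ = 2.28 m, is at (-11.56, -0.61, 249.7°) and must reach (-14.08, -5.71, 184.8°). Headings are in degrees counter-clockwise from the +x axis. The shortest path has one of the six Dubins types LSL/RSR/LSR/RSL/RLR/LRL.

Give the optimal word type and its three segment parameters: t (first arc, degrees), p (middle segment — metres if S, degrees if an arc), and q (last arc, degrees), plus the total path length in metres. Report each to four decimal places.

Let ψ = atan2(Δy, Δx) = atan2(-5.10, -2.52) = -116.2948° be the start→goal bearing.
Normalize: d = |goal − start| / ρ = 5.688620/2.28 = 2.495009, α = (θ_start − ψ) mod 360° = 5.9948° = 0.104629 rad, β = (θ_goal − ψ) mod 360° = 301.0948° = 5.255095 rad.
Common terms: sin α = 0.104438, cos α = 0.994531, sin β = -0.856314, cos β = 0.516455, cos(α−β) = 0.424199, d² = 6.225069. Work in radians in the unit-radius frame; every candidate has L = ρ·(t + p + q).
LSL: p² = 2 + d² − 2cos(α−β) + 2d(sin α − sin β) = 12.170840; p = √p² = 3.488673; φ = atan2(cos β − cos α, d + sin α − sin β) = -0.137469 rad; t = (φ − α) mod 2π = 6.041087 rad, q = (β − φ) mod 2π = 5.392565 rad → L = 2.28·(6.041087 + 3.488673 + 5.392565) = 2.28·14.922325 = 34.022901 m
RSR: p² = 2 + d² − 2cos(α−β) + 2d(sin β − sin α) = 2.582500; p = √p² = 1.607016; φ = atan2(cos α − cos β, d − sin α + sin β) = 0.302066 rad; t = (α − φ) mod 2π = 6.085749 rad, q = (φ − β) mod 2π = 1.330155 rad → L = 2.28·(6.085749 + 1.607016 + 1.330155) = 2.28·9.022920 = 20.572258 m
LSR: p² = d² − 2 + 2cos(α−β) + 2d(sin α + sin β) = 1.321593; p = √p² = 1.149606; φ = atan2(−cos α − cos β, d + sin α + sin β) − atan2(−2, p) = 0.334930 rad; t = (φ − α) mod 2π = 0.230302 rad, q = (φ − β) mod 2π = 1.363020 rad → L = 2.28·(0.230302 + 1.149606 + 1.363020) = 2.28·2.742928 = 6.253875 m
RSL: p² = d² − 2 + 2cos(α−β) − 2d(sin α + sin β) = 8.825343; p = √p² = 2.970748; φ = atan2(cos α + cos β, d − sin α − sin β) − atan2(2, p) = -0.156976 rad; t = (α − φ) mod 2π = 0.261605 rad, q = (β − φ) mod 2π = 5.412071 rad → L = 2.28·(0.261605 + 2.970748 + 5.412071) = 2.28·8.644423 = 19.709286 m
RLR: c = (6 − d² + 2cos(α−β) + 2d(sin α − sin β))/8 = 0.677187; p = 2π − arccos c = 5.456322 rad; φ = atan2(cos α − cos β, d − sin α + sin β) = 0.302066 rad; t = (α − φ + p/2) mod 2π = 2.530724 rad, q = (α − β − t + p) mod 2π = 4.058317 rad → L = 2.28·(2.530724 + 5.456322 + 4.058317) = 2.28·12.045364 = 27.463429 m
LRL: c = (6 − d² + 2cos(α−β) − 2d(sin α − sin β))/8 = -0.521355; p = 2π − arccos c = 4.163951 rad; φ = atan2(cos β − cos α, d + sin α − sin β) = -0.137469 rad; t = (φ − α + p/2) mod 2π = 1.839877 rad, q = (β − α − t + p) mod 2π = 1.191355 rad → L = 2.28·(1.839877 + 4.163951 + 1.191355) = 2.28·7.195183 = 16.405017 m
Shortest: LSR with L = 6.253875 m ≈ 6.2539 m
Convert LSR to answer units (arcs ×180/π): t = 0.230302·180/π = 13.1953°, p = ρ·p = 2.28·1.149606 = 2.6211 m, q = 1.363020·180/π = 78.0953°, L = 6.2539 m.

LSR: t = 13.1953°, p = 2.6211 m, q = 78.0953°, L = 6.2539 m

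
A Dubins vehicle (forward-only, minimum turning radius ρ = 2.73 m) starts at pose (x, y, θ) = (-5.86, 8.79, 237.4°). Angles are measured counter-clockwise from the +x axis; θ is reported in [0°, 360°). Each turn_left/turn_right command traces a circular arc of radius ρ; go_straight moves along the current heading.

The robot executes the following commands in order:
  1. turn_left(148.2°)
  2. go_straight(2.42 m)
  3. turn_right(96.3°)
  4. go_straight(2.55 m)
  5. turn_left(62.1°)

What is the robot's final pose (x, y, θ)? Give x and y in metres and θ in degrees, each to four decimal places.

(6.5693, 0.1394, 351.4000°)

set_pose: (x, y, θ) = (-5.8600, 8.7900, 237.4000°), ρ = 2.73
turn_left(148.2°): centre at ρ to the left, rotate +148.2° → (-2.3805, 4.8572, 385.6000° ≡ 25.6000°)
go_straight(2.42): x += 2.42·cos θ, y += 2.42·sin θ → (-0.1981, 5.9028, 25.6000°)
turn_right(96.3°): centre at ρ to the right, rotate −96.3° → (3.5581, 4.3431, -70.7000° ≡ 289.3000°)
go_straight(2.55): x += 2.55·cos θ, y += 2.55·sin θ → (4.4009, 1.9364, 289.3000°)
turn_left(62.1°): centre at ρ to the left, rotate +62.1° → (6.5693, 0.1394, 351.4000°)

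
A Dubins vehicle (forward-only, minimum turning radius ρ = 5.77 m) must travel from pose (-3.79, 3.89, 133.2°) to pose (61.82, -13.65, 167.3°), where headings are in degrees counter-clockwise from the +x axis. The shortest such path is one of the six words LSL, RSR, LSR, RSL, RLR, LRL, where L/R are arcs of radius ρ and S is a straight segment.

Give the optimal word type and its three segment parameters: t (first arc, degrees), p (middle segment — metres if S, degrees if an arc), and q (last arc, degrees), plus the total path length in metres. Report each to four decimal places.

RSR: t = 147.4021°, p = 64.6483 m, q = 178.4979°, L = 97.4682 m

Let ψ = atan2(Δy, Δx) = atan2(-17.54, 65.61) = -14.9673° be the start→goal bearing.
Normalize: d = |goal − start| / ρ = 67.914091/5.77 = 11.770206, α = (θ_start − ψ) mod 360° = 148.1673° = 2.586007 rad, β = (θ_goal − ψ) mod 360° = 182.2673° = 3.181164 rad.
Common terms: sin α = 0.527441, cos α = -0.849592, sin β = -0.039561, cos β = -0.999217, cos(α−β) = 0.828060, d² = 138.537757. Work in radians in the unit-radius frame; every candidate has L = ρ·(t + p + q).
LSL: p² = 2 + d² − 2cos(α−β) + 2d(sin α − sin β) = 152.229103; p = √p² = 12.338116; φ = atan2(cos β − cos α, d + sin α − sin β) = -0.012127 rad; t = (φ − α) mod 2π = 3.685051 rad, q = (β − φ) mod 2π = 3.193292 rad → L = 5.77·(3.685051 + 12.338116 + 3.193292) = 5.77·19.216458 = 110.878965 m
RSR: p² = 2 + d² − 2cos(α−β) + 2d(sin β − sin α) = 125.534170; p = √p² = 11.204203; φ = atan2(cos α − cos β, d − sin α + sin β) = 0.013355 rad; t = (α − φ) mod 2π = 2.572652 rad, q = (φ − β) mod 2π = 3.115376 rad → L = 5.77·(2.572652 + 11.204203 + 3.115376) = 5.77·16.892231 = 97.468174 m
LSR: p² = d² − 2 + 2cos(α−β) + 2d(sin α + sin β) = 149.678768; p = √p² = 12.234327; φ = atan2(−cos α − cos β, d + sin α + sin β) − atan2(−2, p) = 0.311736 rad; t = (φ − α) mod 2π = 4.008915 rad, q = (φ − β) mod 2π = 3.413758 rad → L = 5.77·(4.008915 + 12.234327 + 3.413758) = 5.77·19.657000 = 113.420889 m
RSL: p² = d² − 2 + 2cos(α−β) − 2d(sin α + sin β) = 126.708988; p = √p² = 11.256509; φ = atan2(cos α + cos β, d − sin α − sin β) − atan2(2, p) = -0.338264 rad; t = (α − φ) mod 2π = 2.924271 rad, q = (β − φ) mod 2π = 3.519428 rad → L = 5.77·(2.924271 + 11.256509 + 3.519428) = 5.77·17.700208 = 102.130201 m
RLR: c = (6 − d² + 2cos(α−β) + 2d(sin α − sin β))/8 = -14.691771, |c| > 1 → infeasible
LRL: c = (6 − d² + 2cos(α−β) − 2d(sin α − sin β))/8 = -18.028638, |c| > 1 → infeasible
Shortest: RSR with L = 97.468174 m ≈ 97.4682 m
Convert RSR to answer units (arcs ×180/π): t = 2.572652·180/π = 147.4021°, p = ρ·p = 5.77·11.204203 = 64.6483 m, q = 3.115376·180/π = 178.4979°, L = 97.4682 m.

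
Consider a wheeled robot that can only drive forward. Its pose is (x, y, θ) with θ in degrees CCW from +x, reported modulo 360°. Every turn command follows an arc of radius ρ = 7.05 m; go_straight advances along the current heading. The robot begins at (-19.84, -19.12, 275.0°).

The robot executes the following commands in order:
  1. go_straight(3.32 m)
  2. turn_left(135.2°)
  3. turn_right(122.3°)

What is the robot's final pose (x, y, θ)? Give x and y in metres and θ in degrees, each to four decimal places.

set_pose: (x, y, θ) = (-19.8400, -19.1200, 275.0000°), ρ = 7.05
go_straight(3.32): x += 3.32·cos θ, y += 3.32·sin θ → (-19.5506, -22.4274, 275.0000°)
turn_left(135.2°): centre at ρ to the left, rotate +135.2° → (-7.1111, -26.3257, 410.2000° ≡ 50.2000°)
turn_right(122.3°): centre at ρ to the right, rotate −122.3° → (5.0141, -28.6716, -72.1000° ≡ 287.9000°)

(5.0141, -28.6716, 287.9000°)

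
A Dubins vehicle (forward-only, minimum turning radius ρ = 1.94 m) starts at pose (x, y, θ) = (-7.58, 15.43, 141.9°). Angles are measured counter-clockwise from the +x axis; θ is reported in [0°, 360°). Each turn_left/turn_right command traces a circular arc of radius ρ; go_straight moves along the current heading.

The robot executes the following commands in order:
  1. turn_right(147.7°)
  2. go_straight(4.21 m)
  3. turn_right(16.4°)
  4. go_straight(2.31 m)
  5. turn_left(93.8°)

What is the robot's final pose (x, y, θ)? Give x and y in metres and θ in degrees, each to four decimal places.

(3.2511, 18.6384, 71.6000°)

set_pose: (x, y, θ) = (-7.5800, 15.4300, 141.9000°), ρ = 1.94
turn_right(147.7°): centre at ρ to the right, rotate −147.7° → (-6.1869, 18.8867, -5.8000° ≡ 354.2000°)
go_straight(4.21): x += 4.21·cos θ, y += 4.21·sin θ → (-1.9985, 18.4613, 354.2000°)
turn_right(16.4°): centre at ρ to the right, rotate −16.4° → (-1.4615, 18.3274, 337.8000°)
go_straight(2.31): x += 2.31·cos θ, y += 2.31·sin θ → (0.6773, 17.4546, 337.8000°)
turn_left(93.8°): centre at ρ to the left, rotate +93.8° → (3.2511, 18.6384, 431.6000° ≡ 71.6000°)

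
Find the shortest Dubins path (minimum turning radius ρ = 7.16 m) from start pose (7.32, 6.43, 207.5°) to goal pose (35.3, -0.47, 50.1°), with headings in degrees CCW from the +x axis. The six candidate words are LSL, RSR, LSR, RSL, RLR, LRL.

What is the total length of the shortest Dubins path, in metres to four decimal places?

Let ψ = atan2(Δy, Δx) = atan2(-6.90, 27.98) = -13.8530° be the start→goal bearing.
Normalize: d = |goal − start| / ρ = 28.818230/7.16 = 4.024893, α = (θ_start − ψ) mod 360° = 221.3530° = 3.863339 rad, β = (θ_goal − ψ) mod 360° = 63.9530° = 1.116191 rad.
Common terms: sin α = -0.660696, cos α = -0.750653, sin β = 0.898434, cos β = 0.439108, cos(α−β) = -0.923210, d² = 16.199760. Work in radians in the unit-radius frame; every candidate has L = ρ·(t + p + q).
LSL: p² = 2 + d² − 2cos(α−β) + 2d(sin α − sin β) = 7.495514; p = √p² = 2.737794; φ = atan2(cos β − cos α, d + sin α − sin β) = 0.449560 rad; t = (φ − α) mod 2π = 2.869407 rad, q = (β − φ) mod 2π = 0.666630 rad → L = 7.16·(2.869407 + 2.737794 + 0.666630) = 7.16·6.273831 = 44.920628 m
RSR: p² = 2 + d² − 2cos(α−β) + 2d(sin β − sin α) = 32.596846; p = √p² = 5.709365; φ = atan2(cos α − cos β, d − sin α + sin β) = -0.209926 rad; t = (α − φ) mod 2π = 4.073265 rad, q = (φ − β) mod 2π = 4.957069 rad → L = 7.16·(4.073265 + 5.709365 + 4.957069) = 7.16·14.739698 = 105.536240 m
LSR: p² = d² − 2 + 2cos(α−β) + 2d(sin α + sin β) = 14.267077; p = √p² = 3.777178; φ = atan2(−cos α − cos β, d + sin α + sin β) − atan2(−2, p) = 0.559923 rad; t = (φ − α) mod 2π = 2.979769 rad, q = (φ − β) mod 2π = 5.726917 rad → L = 7.16·(2.979769 + 3.777178 + 5.726917) = 7.16·12.483865 = 89.384474 m
RSL: p² = d² − 2 + 2cos(α−β) − 2d(sin α + sin β) = 10.439601; p = √p² = 3.231037; φ = atan2(cos α + cos β, d − sin α − sin β) − atan2(2, p) = -0.636349 rad; t = (α − φ) mod 2π = 4.499688 rad, q = (β − φ) mod 2π = 1.752540 rad → L = 7.16·(4.499688 + 3.231037 + 1.752540) = 7.16·9.483265 = 67.900176 m
RLR: c = (6 − d² + 2cos(α−β) + 2d(sin α − sin β))/8 = -3.074606, |c| > 1 → infeasible
LRL: c = (6 − d² + 2cos(α−β) − 2d(sin α − sin β))/8 = 0.063061; p = 2π − arccos c = 4.775492 rad; φ = atan2(cos β − cos α, d + sin α − sin β) = 0.449560 rad; t = (φ − α + p/2) mod 2π = 5.257152 rad, q = (β − α − t + p) mod 2π = 3.054376 rad → L = 7.16·(5.257152 + 4.775492 + 3.054376) = 7.16·13.087020 = 93.703065 m
Shortest: LSL with L = 44.920628 m ≈ 44.9206 m

44.9206 m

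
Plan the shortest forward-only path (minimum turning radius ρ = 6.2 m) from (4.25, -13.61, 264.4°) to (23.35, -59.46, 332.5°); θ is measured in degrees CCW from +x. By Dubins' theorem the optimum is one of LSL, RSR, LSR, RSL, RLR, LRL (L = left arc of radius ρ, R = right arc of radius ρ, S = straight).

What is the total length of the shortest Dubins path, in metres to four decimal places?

50.1372 m

Let ψ = atan2(Δy, Δx) = atan2(-45.85, 19.10) = -67.3846° be the start→goal bearing.
Normalize: d = |goal − start| / ρ = 49.669231/6.2 = 8.011166, α = (θ_start − ψ) mod 360° = 331.7846° = 5.790733 rad, β = (θ_goal − ψ) mod 360° = 39.8846° = 0.696117 rad.
Common terms: sin α = -0.472788, cos α = 0.881176, sin β = 0.641243, cos β = 0.767338, cos(α−β) = 0.372988, d² = 64.178785. Work in radians in the unit-radius frame; every candidate has L = ρ·(t + p + q).
LSL: p² = 2 + d² − 2cos(α−β) + 2d(sin α − sin β) = 47.583433; p = √p² = 6.898075; φ = atan2(cos β − cos α, d + sin α − sin β) = -0.016504 rad; t = (φ − α) mod 2π = 0.475948 rad, q = (β − φ) mod 2π = 0.712621 rad → L = 6.2·(0.475948 + 6.898075 + 0.712621) = 6.2·8.086644 = 50.137192 m
RSR: p² = 2 + d² − 2cos(α−β) + 2d(sin β − sin α) = 83.282186; p = √p² = 9.125907; φ = atan2(cos α − cos β, d − sin α + sin β) = 0.012475 rad; t = (α − φ) mod 2π = 5.778259 rad, q = (φ − β) mod 2π = 5.599543 rad → L = 6.2·(5.778259 + 9.125907 + 5.599543) = 6.2·20.503709 = 127.122995 m
LSR: p² = d² − 2 + 2cos(α−β) + 2d(sin α + sin β) = 65.623802; p = √p² = 8.100852; φ = atan2(−cos α − cos β, d + sin α + sin β) − atan2(−2, p) = 0.043172 rad; t = (φ − α) mod 2π = 0.535624 rad, q = (φ − β) mod 2π = 5.630240 rad → L = 6.2·(0.535624 + 8.100852 + 5.630240) = 6.2·14.266717 = 88.453643 m
RSL: p² = d² − 2 + 2cos(α−β) − 2d(sin α + sin β) = 60.225719; p = √p² = 7.760523; φ = atan2(cos α + cos β, d − sin α − sin β) − atan2(2, p) = -0.045045 rad; t = (α − φ) mod 2π = 5.835779 rad, q = (β − φ) mod 2π = 0.741162 rad → L = 6.2·(5.835779 + 7.760523 + 0.741162) = 6.2·14.337464 = 88.892277 m
RLR: c = (6 − d² + 2cos(α−β) + 2d(sin α − sin β))/8 = -9.410273, |c| > 1 → infeasible
LRL: c = (6 − d² + 2cos(α−β) − 2d(sin α − sin β))/8 = -4.947929, |c| > 1 → infeasible
Shortest: LSL with L = 50.137192 m ≈ 50.1372 m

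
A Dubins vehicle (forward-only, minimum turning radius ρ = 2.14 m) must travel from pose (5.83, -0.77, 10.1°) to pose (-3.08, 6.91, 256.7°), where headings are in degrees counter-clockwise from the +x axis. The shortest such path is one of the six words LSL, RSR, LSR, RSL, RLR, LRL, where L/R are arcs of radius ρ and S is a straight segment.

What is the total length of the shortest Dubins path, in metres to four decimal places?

Let ψ = atan2(Δy, Δx) = atan2(7.68, -8.91) = 139.2402° be the start→goal bearing.
Normalize: d = |goal − start| / ρ = 11.763099/2.14 = 5.496775, α = (θ_start − ψ) mod 360° = 230.8598° = 4.029263 rad, β = (θ_goal − ψ) mod 360° = 117.4598° = 2.050060 rad.
Common terms: sin α = -0.775604, cos α = -0.631220, sin β = 0.887335, cos β = -0.461126, cos(α−β) = -0.397148, d² = 30.214538. Work in radians in the unit-radius frame; every candidate has L = ρ·(t + p + q).
LSL: p² = 2 + d² − 2cos(α−β) + 2d(sin α − sin β) = 14.727238; p = √p² = 3.837608; φ = atan2(cos β − cos α, d + sin α − sin β) = 0.044338 rad; t = (φ − α) mod 2π = 2.298259 rad, q = (β − φ) mod 2π = 2.005723 rad → L = 2.14·(2.298259 + 3.837608 + 2.005723) = 2.14·8.141590 = 17.423003 m
RSR: p² = 2 + d² − 2cos(α−β) + 2d(sin β − sin α) = 51.290430; p = √p² = 7.161734; φ = atan2(cos α − cos β, d − sin α + sin β) = -0.023753 rad; t = (α − φ) mod 2π = 4.053016 rad, q = (φ − β) mod 2π = 4.209373 rad → L = 2.14·(4.053016 + 7.161734 + 4.209373) = 2.14·15.424122 = 33.007622 m
LSR: p² = d² − 2 + 2cos(α−β) + 2d(sin α + sin β) = 28.648564; p = √p² = 5.352435; φ = atan2(−cos α − cos β, d + sin α + sin β) − atan2(−2, p) = 0.549955 rad; t = (φ − α) mod 2π = 2.803877 rad, q = (φ − β) mod 2π = 4.783080 rad → L = 2.14·(2.803877 + 5.352435 + 4.783080) = 2.14·12.939392 = 27.690298 m
RSL: p² = d² − 2 + 2cos(α−β) − 2d(sin α + sin β) = 26.191921; p = √p² = 5.117804; φ = atan2(cos α + cos β, d − sin α − sin β) − atan2(2, p) = -0.572677 rad; t = (α − φ) mod 2π = 4.601940 rad, q = (β − φ) mod 2π = 2.622737 rad → L = 2.14·(4.601940 + 5.117804 + 2.622737) = 2.14·12.342481 = 26.412909 m
RLR: c = (6 − d² + 2cos(α−β) + 2d(sin α − sin β))/8 = -5.411304, |c| > 1 → infeasible
LRL: c = (6 − d² + 2cos(α−β) − 2d(sin α − sin β))/8 = -0.840905; p = 2π − arccos c = 3.713436 rad; φ = atan2(cos β − cos α, d + sin α − sin β) = 0.044338 rad; t = (φ − α + p/2) mod 2π = 4.154977 rad, q = (β − α − t + p) mod 2π = 3.862441 rad → L = 2.14·(4.154977 + 3.713436 + 3.862441) = 2.14·11.730854 = 25.104028 m
Shortest: LSL with L = 17.423003 m ≈ 17.4230 m

17.4230 m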